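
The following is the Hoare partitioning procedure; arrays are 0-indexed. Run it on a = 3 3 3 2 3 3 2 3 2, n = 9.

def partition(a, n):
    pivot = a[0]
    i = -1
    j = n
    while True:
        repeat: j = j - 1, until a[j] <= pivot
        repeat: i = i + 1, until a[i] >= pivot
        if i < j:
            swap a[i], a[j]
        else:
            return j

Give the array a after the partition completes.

pivot=3
j stops at 8 (2), i stops at 0 (3); swap ⇒ 2 3 3 2 3 3 2 3 3
j stops at 7 (3), i stops at 1 (3); swap ⇒ 2 3 3 2 3 3 2 3 3
j stops at 6 (2), i stops at 2 (3); swap ⇒ 2 3 2 2 3 3 3 3 3
j stops at 5 (3), i stops at 4 (3); swap ⇒ 2 3 2 2 3 3 3 3 3
j stops at 4, i stops at 5; i≥j ⇒ return 4. a=2 3 2 2 3 3 3 3 3

2 3 2 2 3 3 3 3 3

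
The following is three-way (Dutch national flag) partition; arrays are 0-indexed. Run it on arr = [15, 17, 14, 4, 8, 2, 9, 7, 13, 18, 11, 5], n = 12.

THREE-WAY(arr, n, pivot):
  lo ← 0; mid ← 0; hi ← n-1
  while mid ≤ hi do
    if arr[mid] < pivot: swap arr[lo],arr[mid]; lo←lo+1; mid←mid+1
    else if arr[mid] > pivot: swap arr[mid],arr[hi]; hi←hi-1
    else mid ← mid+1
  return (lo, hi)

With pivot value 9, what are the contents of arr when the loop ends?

pivot = 9; lo=0, mid=0, hi=11
arr[mid]=15>9: swap arr[0],arr[11]; hi=10 → [5, 17, 14, 4, 8, 2, 9, 7, 13, 18, 11, 15]
arr[mid]=5<9: swap arr[0],arr[0]; lo=1,mid=1 → [5, 17, 14, 4, 8, 2, 9, 7, 13, 18, 11, 15]
arr[mid]=17>9: swap arr[1],arr[10]; hi=9 → [5, 11, 14, 4, 8, 2, 9, 7, 13, 18, 17, 15]
arr[mid]=11>9: swap arr[1],arr[9]; hi=8 → [5, 18, 14, 4, 8, 2, 9, 7, 13, 11, 17, 15]
arr[mid]=18>9: swap arr[1],arr[8]; hi=7 → [5, 13, 14, 4, 8, 2, 9, 7, 18, 11, 17, 15]
arr[mid]=13>9: swap arr[1],arr[7]; hi=6 → [5, 7, 14, 4, 8, 2, 9, 13, 18, 11, 17, 15]
arr[mid]=7<9: swap arr[1],arr[1]; lo=2,mid=2 → [5, 7, 14, 4, 8, 2, 9, 13, 18, 11, 17, 15]
arr[mid]=14>9: swap arr[2],arr[6]; hi=5 → [5, 7, 9, 4, 8, 2, 14, 13, 18, 11, 17, 15]
arr[mid]=9=9: mid=3
arr[mid]=4<9: swap arr[2],arr[3]; lo=3,mid=4 → [5, 7, 4, 9, 8, 2, 14, 13, 18, 11, 17, 15]
arr[mid]=8<9: swap arr[3],arr[4]; lo=4,mid=5 → [5, 7, 4, 8, 9, 2, 14, 13, 18, 11, 17, 15]
arr[mid]=2<9: swap arr[4],arr[5]; lo=5,mid=6 → [5, 7, 4, 8, 2, 9, 14, 13, 18, 11, 17, 15]
end: lo=5, hi=5; arr = [5, 7, 4, 8, 2, 9, 14, 13, 18, 11, 17, 15]

[5, 7, 4, 8, 2, 9, 14, 13, 18, 11, 17, 15]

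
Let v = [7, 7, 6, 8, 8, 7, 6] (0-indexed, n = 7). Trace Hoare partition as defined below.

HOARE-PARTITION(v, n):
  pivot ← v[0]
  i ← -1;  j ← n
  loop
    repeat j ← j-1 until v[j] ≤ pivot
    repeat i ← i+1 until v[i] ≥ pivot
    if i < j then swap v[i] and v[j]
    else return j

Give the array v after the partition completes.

pivot = v[0] = 7; i = -1, j = 7
j→6 (v[6]=6≤7), i→0 (v[0]=7≥7); i<j, swap → [6, 7, 6, 8, 8, 7, 7]
j→5 (v[5]=7≤7), i→1 (v[1]=7≥7); i<j, swap → [6, 7, 6, 8, 8, 7, 7]
j→2, i→3; i≥j, return j=2. v = [6, 7, 6, 8, 8, 7, 7]

[6, 7, 6, 8, 8, 7, 7]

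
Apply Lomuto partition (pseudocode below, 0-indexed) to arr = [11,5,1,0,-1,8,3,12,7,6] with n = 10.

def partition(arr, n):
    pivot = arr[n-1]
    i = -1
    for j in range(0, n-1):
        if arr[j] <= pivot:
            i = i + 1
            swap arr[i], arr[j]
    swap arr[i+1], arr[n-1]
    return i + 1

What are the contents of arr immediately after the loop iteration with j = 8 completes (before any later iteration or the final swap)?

pivot = arr[9] = 6; i = -1
j=0: arr[0]=11 > 6 → no swap
j=1: arr[1]=5 ≤ 6 → i=0, swap arr[0],arr[1] → [5,11,1,0,-1,8,3,12,7,6]
j=2: arr[2]=1 ≤ 6 → i=1, swap arr[1],arr[2] → [5,1,11,0,-1,8,3,12,7,6]
j=3: arr[3]=0 ≤ 6 → i=2, swap arr[2],arr[3] → [5,1,0,11,-1,8,3,12,7,6]
j=4: arr[4]=-1 ≤ 6 → i=3, swap arr[3],arr[4] → [5,1,0,-1,11,8,3,12,7,6]
j=5: arr[5]=8 > 6 → no swap
j=6: arr[6]=3 ≤ 6 → i=4, swap arr[4],arr[6] → [5,1,0,-1,3,8,11,12,7,6]
j=7: arr[7]=12 > 6 → no swap
j=8: arr[8]=7 > 6 → no swap
(after j=8) arr = [5,1,0,-1,3,8,11,12,7,6]

[5,1,0,-1,3,8,11,12,7,6]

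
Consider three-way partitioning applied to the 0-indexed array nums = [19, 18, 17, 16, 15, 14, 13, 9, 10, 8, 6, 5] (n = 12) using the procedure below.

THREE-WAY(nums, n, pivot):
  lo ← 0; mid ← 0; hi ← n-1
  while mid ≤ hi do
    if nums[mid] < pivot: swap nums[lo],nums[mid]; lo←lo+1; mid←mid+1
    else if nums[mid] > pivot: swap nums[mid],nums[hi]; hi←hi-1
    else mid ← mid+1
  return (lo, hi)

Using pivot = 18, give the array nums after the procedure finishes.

[5, 17, 16, 15, 14, 13, 9, 10, 8, 6, 18, 19]

pivot = 18; lo=0, mid=0, hi=11
nums[mid]=19>18: swap nums[0],nums[11]; hi=10 → [5, 18, 17, 16, 15, 14, 13, 9, 10, 8, 6, 19]
nums[mid]=5<18: swap nums[0],nums[0]; lo=1,mid=1 → [5, 18, 17, 16, 15, 14, 13, 9, 10, 8, 6, 19]
nums[mid]=18=18: mid=2
nums[mid]=17<18: swap nums[1],nums[2]; lo=2,mid=3 → [5, 17, 18, 16, 15, 14, 13, 9, 10, 8, 6, 19]
nums[mid]=16<18: swap nums[2],nums[3]; lo=3,mid=4 → [5, 17, 16, 18, 15, 14, 13, 9, 10, 8, 6, 19]
nums[mid]=15<18: swap nums[3],nums[4]; lo=4,mid=5 → [5, 17, 16, 15, 18, 14, 13, 9, 10, 8, 6, 19]
nums[mid]=14<18: swap nums[4],nums[5]; lo=5,mid=6 → [5, 17, 16, 15, 14, 18, 13, 9, 10, 8, 6, 19]
nums[mid]=13<18: swap nums[5],nums[6]; lo=6,mid=7 → [5, 17, 16, 15, 14, 13, 18, 9, 10, 8, 6, 19]
nums[mid]=9<18: swap nums[6],nums[7]; lo=7,mid=8 → [5, 17, 16, 15, 14, 13, 9, 18, 10, 8, 6, 19]
nums[mid]=10<18: swap nums[7],nums[8]; lo=8,mid=9 → [5, 17, 16, 15, 14, 13, 9, 10, 18, 8, 6, 19]
nums[mid]=8<18: swap nums[8],nums[9]; lo=9,mid=10 → [5, 17, 16, 15, 14, 13, 9, 10, 8, 18, 6, 19]
nums[mid]=6<18: swap nums[9],nums[10]; lo=10,mid=11 → [5, 17, 16, 15, 14, 13, 9, 10, 8, 6, 18, 19]
end: lo=10, hi=10; nums = [5, 17, 16, 15, 14, 13, 9, 10, 8, 6, 18, 19]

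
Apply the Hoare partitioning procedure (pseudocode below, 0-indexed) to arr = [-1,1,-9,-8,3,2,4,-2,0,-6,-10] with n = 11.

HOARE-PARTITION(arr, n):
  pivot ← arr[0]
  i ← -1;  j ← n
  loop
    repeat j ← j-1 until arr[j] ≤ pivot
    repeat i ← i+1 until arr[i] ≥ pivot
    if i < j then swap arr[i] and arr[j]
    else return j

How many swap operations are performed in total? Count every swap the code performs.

3

pivot = arr[0] = -1; i = -1, j = 11
j→10 (arr[10]=-10≤-1), i→0 (arr[0]=-1≥-1); i<j, swap → [-10,1,-9,-8,3,2,4,-2,0,-6,-1]
j→9 (arr[9]=-6≤-1), i→1 (arr[1]=1≥-1); i<j, swap → [-10,-6,-9,-8,3,2,4,-2,0,1,-1]
j→7 (arr[7]=-2≤-1), i→4 (arr[4]=3≥-1); i<j, swap → [-10,-6,-9,-8,-2,2,4,3,0,1,-1]
j→4, i→5; i≥j, return j=4. arr = [-10,-6,-9,-8,-2,2,4,3,0,1,-1]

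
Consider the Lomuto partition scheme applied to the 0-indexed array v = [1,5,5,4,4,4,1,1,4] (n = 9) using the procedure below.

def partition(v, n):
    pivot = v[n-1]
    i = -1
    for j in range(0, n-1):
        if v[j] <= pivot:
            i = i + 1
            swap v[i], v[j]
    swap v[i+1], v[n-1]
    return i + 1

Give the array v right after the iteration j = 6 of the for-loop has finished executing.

pivot = v[8] = 4; i = -1
j=0: v[0]=1 ≤ 4 → i=0, swap v[0],v[0] (no change) → [1,5,5,4,4,4,1,1,4]
j=1: v[1]=5 > 4 → no swap
j=2: v[2]=5 > 4 → no swap
j=3: v[3]=4 ≤ 4 → i=1, swap v[1],v[3] → [1,4,5,5,4,4,1,1,4]
j=4: v[4]=4 ≤ 4 → i=2, swap v[2],v[4] → [1,4,4,5,5,4,1,1,4]
j=5: v[5]=4 ≤ 4 → i=3, swap v[3],v[5] → [1,4,4,4,5,5,1,1,4]
j=6: v[6]=1 ≤ 4 → i=4, swap v[4],v[6] → [1,4,4,4,1,5,5,1,4]
(after j=6) v = [1,4,4,4,1,5,5,1,4]

[1,4,4,4,1,5,5,1,4]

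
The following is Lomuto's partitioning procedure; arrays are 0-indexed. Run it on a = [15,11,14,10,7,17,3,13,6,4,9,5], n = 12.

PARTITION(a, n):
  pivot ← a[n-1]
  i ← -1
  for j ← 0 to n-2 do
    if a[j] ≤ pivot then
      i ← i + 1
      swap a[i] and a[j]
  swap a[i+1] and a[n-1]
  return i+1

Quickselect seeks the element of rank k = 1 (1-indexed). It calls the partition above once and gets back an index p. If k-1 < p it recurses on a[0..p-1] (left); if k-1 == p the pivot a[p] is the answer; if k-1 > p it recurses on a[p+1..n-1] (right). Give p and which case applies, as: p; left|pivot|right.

2; left

pivot = a[11] = 5; i = -1
j=0: a[0]=15 > 5 → no swap
j=1: a[1]=11 > 5 → no swap
j=2: a[2]=14 > 5 → no swap
j=3: a[3]=10 > 5 → no swap
j=4: a[4]=7 > 5 → no swap
j=5: a[5]=17 > 5 → no swap
j=6: a[6]=3 ≤ 5 → i=0, swap a[0],a[6] → [3,11,14,10,7,17,15,13,6,4,9,5]
j=7: a[7]=13 > 5 → no swap
j=8: a[8]=6 > 5 → no swap
j=9: a[9]=4 ≤ 5 → i=1, swap a[1],a[9] → [3,4,14,10,7,17,15,13,6,11,9,5]
j=10: a[10]=9 > 5 → no swap
final swap a[2],a[11] → [3,4,5,10,7,17,15,13,6,11,9,14]; return 2
p = 2; k-1 = 0 < 2 ⇒ left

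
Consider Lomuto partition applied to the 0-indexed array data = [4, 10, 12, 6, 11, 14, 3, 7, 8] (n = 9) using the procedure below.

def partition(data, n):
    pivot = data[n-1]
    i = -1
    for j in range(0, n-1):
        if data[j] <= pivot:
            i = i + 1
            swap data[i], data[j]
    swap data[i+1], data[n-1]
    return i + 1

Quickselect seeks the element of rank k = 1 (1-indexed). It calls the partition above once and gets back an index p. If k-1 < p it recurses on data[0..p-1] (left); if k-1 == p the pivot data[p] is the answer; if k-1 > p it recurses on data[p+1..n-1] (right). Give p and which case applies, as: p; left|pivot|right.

pivot = data[8] = 8; i = -1
j=0: data[0]=4 ≤ 8 → i=0, swap data[0],data[0] (no change) → [4, 10, 12, 6, 11, 14, 3, 7, 8]
j=1: data[1]=10 > 8 → no swap
j=2: data[2]=12 > 8 → no swap
j=3: data[3]=6 ≤ 8 → i=1, swap data[1],data[3] → [4, 6, 12, 10, 11, 14, 3, 7, 8]
j=4: data[4]=11 > 8 → no swap
j=5: data[5]=14 > 8 → no swap
j=6: data[6]=3 ≤ 8 → i=2, swap data[2],data[6] → [4, 6, 3, 10, 11, 14, 12, 7, 8]
j=7: data[7]=7 ≤ 8 → i=3, swap data[3],data[7] → [4, 6, 3, 7, 11, 14, 12, 10, 8]
final swap data[4],data[8] → [4, 6, 3, 7, 8, 14, 12, 10, 11]; return 4
p = 4; k-1 = 0 < 4 ⇒ left

4; left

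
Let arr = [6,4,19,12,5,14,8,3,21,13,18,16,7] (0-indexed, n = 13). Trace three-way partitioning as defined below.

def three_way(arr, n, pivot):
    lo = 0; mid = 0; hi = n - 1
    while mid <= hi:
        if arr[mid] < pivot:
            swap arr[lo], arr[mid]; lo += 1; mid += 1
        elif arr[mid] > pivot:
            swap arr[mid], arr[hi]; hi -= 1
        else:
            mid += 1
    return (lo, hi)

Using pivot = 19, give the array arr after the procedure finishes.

[6,4,12,5,14,8,3,7,13,18,16,19,21]

pivot = 19; lo=0, mid=0, hi=12
arr[mid]=6<19: swap arr[0],arr[0]; lo=1,mid=1 → [6,4,19,12,5,14,8,3,21,13,18,16,7]
arr[mid]=4<19: swap arr[1],arr[1]; lo=2,mid=2 → [6,4,19,12,5,14,8,3,21,13,18,16,7]
arr[mid]=19=19: mid=3
arr[mid]=12<19: swap arr[2],arr[3]; lo=3,mid=4 → [6,4,12,19,5,14,8,3,21,13,18,16,7]
arr[mid]=5<19: swap arr[3],arr[4]; lo=4,mid=5 → [6,4,12,5,19,14,8,3,21,13,18,16,7]
arr[mid]=14<19: swap arr[4],arr[5]; lo=5,mid=6 → [6,4,12,5,14,19,8,3,21,13,18,16,7]
arr[mid]=8<19: swap arr[5],arr[6]; lo=6,mid=7 → [6,4,12,5,14,8,19,3,21,13,18,16,7]
arr[mid]=3<19: swap arr[6],arr[7]; lo=7,mid=8 → [6,4,12,5,14,8,3,19,21,13,18,16,7]
arr[mid]=21>19: swap arr[8],arr[12]; hi=11 → [6,4,12,5,14,8,3,19,7,13,18,16,21]
arr[mid]=7<19: swap arr[7],arr[8]; lo=8,mid=9 → [6,4,12,5,14,8,3,7,19,13,18,16,21]
arr[mid]=13<19: swap arr[8],arr[9]; lo=9,mid=10 → [6,4,12,5,14,8,3,7,13,19,18,16,21]
arr[mid]=18<19: swap arr[9],arr[10]; lo=10,mid=11 → [6,4,12,5,14,8,3,7,13,18,19,16,21]
arr[mid]=16<19: swap arr[10],arr[11]; lo=11,mid=12 → [6,4,12,5,14,8,3,7,13,18,16,19,21]
end: lo=11, hi=11; arr = [6,4,12,5,14,8,3,7,13,18,16,19,21]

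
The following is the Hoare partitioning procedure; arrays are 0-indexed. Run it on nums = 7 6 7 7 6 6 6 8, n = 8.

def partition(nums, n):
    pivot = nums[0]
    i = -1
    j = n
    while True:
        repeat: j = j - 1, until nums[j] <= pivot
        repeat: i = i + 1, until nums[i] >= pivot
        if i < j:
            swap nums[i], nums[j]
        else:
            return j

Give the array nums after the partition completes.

6 6 6 6 7 7 7 8

pivot = nums[0] = 7; i = -1, j = 8
j→6 (nums[6]=6≤7), i→0 (nums[0]=7≥7); i<j, swap → 6 6 7 7 6 6 7 8
j→5 (nums[5]=6≤7), i→2 (nums[2]=7≥7); i<j, swap → 6 6 6 7 6 7 7 8
j→4 (nums[4]=6≤7), i→3 (nums[3]=7≥7); i<j, swap → 6 6 6 6 7 7 7 8
j→3, i→4; i≥j, return j=3. nums = 6 6 6 6 7 7 7 8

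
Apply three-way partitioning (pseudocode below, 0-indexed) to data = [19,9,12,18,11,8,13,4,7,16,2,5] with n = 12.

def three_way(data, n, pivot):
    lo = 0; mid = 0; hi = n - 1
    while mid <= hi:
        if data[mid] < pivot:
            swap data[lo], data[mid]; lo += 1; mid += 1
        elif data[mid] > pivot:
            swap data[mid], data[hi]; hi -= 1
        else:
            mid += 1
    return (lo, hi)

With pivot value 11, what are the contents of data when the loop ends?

[5,9,2,7,8,4,11,13,16,18,12,19]

lo=0 mid=0 hi=11
19>11: swap(0,11), hi=10 ⇒ [5,9,12,18,11,8,13,4,7,16,2,19]
5<11: swap(0,0), lo=1 mid=1 ⇒ [5,9,12,18,11,8,13,4,7,16,2,19]
9<11: swap(1,1), lo=2 mid=2 ⇒ [5,9,12,18,11,8,13,4,7,16,2,19]
12>11: swap(2,10), hi=9 ⇒ [5,9,2,18,11,8,13,4,7,16,12,19]
2<11: swap(2,2), lo=3 mid=3 ⇒ [5,9,2,18,11,8,13,4,7,16,12,19]
18>11: swap(3,9), hi=8 ⇒ [5,9,2,16,11,8,13,4,7,18,12,19]
16>11: swap(3,8), hi=7 ⇒ [5,9,2,7,11,8,13,4,16,18,12,19]
7<11: swap(3,3), lo=4 mid=4 ⇒ [5,9,2,7,11,8,13,4,16,18,12,19]
11=11: mid=5
8<11: swap(4,5), lo=5 mid=6 ⇒ [5,9,2,7,8,11,13,4,16,18,12,19]
13>11: swap(6,7), hi=6 ⇒ [5,9,2,7,8,11,4,13,16,18,12,19]
4<11: swap(5,6), lo=6 mid=7 ⇒ [5,9,2,7,8,4,11,13,16,18,12,19]
done. lo=6 hi=6; data=[5,9,2,7,8,4,11,13,16,18,12,19]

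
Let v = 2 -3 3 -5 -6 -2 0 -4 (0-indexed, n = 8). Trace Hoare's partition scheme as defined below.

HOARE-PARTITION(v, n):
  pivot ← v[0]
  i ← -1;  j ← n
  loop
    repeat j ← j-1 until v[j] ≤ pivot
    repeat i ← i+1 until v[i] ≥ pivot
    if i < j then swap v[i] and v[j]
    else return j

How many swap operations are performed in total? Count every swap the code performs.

pivot = v[0] = 2; i = -1, j = 8
j→7 (v[7]=-4≤2), i→0 (v[0]=2≥2); i<j, swap → -4 -3 3 -5 -6 -2 0 2
j→6 (v[6]=0≤2), i→2 (v[2]=3≥2); i<j, swap → -4 -3 0 -5 -6 -2 3 2
j→5, i→6; i≥j, return j=5. v = -4 -3 0 -5 -6 -2 3 2

2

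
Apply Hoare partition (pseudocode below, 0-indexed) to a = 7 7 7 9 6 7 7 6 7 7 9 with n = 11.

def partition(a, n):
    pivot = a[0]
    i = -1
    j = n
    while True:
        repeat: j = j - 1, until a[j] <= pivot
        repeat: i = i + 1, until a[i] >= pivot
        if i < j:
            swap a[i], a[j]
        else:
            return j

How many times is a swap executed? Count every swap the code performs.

4

pivot=7
j stops at 9 (7), i stops at 0 (7); swap ⇒ 7 7 7 9 6 7 7 6 7 7 9
j stops at 8 (7), i stops at 1 (7); swap ⇒ 7 7 7 9 6 7 7 6 7 7 9
j stops at 7 (6), i stops at 2 (7); swap ⇒ 7 7 6 9 6 7 7 7 7 7 9
j stops at 6 (7), i stops at 3 (9); swap ⇒ 7 7 6 7 6 7 9 7 7 7 9
j stops at 5, i stops at 5; i≥j ⇒ return 5. a=7 7 6 7 6 7 9 7 7 7 9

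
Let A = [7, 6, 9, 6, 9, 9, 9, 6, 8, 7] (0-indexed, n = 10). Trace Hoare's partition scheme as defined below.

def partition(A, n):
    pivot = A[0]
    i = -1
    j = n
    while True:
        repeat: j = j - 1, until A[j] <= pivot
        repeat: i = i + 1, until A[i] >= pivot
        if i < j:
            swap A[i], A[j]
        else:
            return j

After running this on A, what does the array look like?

pivot=7
j stops at 9 (7), i stops at 0 (7); swap ⇒ [7, 6, 9, 6, 9, 9, 9, 6, 8, 7]
j stops at 7 (6), i stops at 2 (9); swap ⇒ [7, 6, 6, 6, 9, 9, 9, 9, 8, 7]
j stops at 3, i stops at 4; i≥j ⇒ return 3. A=[7, 6, 6, 6, 9, 9, 9, 9, 8, 7]

[7, 6, 6, 6, 9, 9, 9, 9, 8, 7]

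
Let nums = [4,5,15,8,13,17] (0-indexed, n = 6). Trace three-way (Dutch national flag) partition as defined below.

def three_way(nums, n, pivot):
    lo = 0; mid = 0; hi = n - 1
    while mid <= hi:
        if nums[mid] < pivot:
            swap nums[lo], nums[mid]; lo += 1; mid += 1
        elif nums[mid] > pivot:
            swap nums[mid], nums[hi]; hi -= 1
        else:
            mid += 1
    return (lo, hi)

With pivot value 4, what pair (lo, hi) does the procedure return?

(0, 0)

pivot = 4; lo=0, mid=0, hi=5
nums[mid]=4=4: mid=1
nums[mid]=5>4: swap nums[1],nums[5]; hi=4 → [4,17,15,8,13,5]
nums[mid]=17>4: swap nums[1],nums[4]; hi=3 → [4,13,15,8,17,5]
nums[mid]=13>4: swap nums[1],nums[3]; hi=2 → [4,8,15,13,17,5]
nums[mid]=8>4: swap nums[1],nums[2]; hi=1 → [4,15,8,13,17,5]
nums[mid]=15>4: swap nums[1],nums[1]; hi=0 → [4,15,8,13,17,5]
end: lo=0, hi=0; nums = [4,15,8,13,17,5]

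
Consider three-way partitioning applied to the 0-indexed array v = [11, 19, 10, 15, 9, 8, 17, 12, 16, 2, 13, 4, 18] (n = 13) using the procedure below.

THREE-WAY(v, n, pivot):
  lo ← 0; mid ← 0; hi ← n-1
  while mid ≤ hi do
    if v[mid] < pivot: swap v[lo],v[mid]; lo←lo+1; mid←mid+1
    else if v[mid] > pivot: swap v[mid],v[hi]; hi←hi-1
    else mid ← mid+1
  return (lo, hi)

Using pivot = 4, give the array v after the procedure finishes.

[2, 4, 15, 9, 8, 17, 12, 16, 10, 13, 19, 18, 11]

pivot = 4; lo=0, mid=0, hi=12
v[mid]=11>4: swap v[0],v[12]; hi=11 → [18, 19, 10, 15, 9, 8, 17, 12, 16, 2, 13, 4, 11]
v[mid]=18>4: swap v[0],v[11]; hi=10 → [4, 19, 10, 15, 9, 8, 17, 12, 16, 2, 13, 18, 11]
v[mid]=4=4: mid=1
v[mid]=19>4: swap v[1],v[10]; hi=9 → [4, 13, 10, 15, 9, 8, 17, 12, 16, 2, 19, 18, 11]
v[mid]=13>4: swap v[1],v[9]; hi=8 → [4, 2, 10, 15, 9, 8, 17, 12, 16, 13, 19, 18, 11]
v[mid]=2<4: swap v[0],v[1]; lo=1,mid=2 → [2, 4, 10, 15, 9, 8, 17, 12, 16, 13, 19, 18, 11]
v[mid]=10>4: swap v[2],v[8]; hi=7 → [2, 4, 16, 15, 9, 8, 17, 12, 10, 13, 19, 18, 11]
v[mid]=16>4: swap v[2],v[7]; hi=6 → [2, 4, 12, 15, 9, 8, 17, 16, 10, 13, 19, 18, 11]
v[mid]=12>4: swap v[2],v[6]; hi=5 → [2, 4, 17, 15, 9, 8, 12, 16, 10, 13, 19, 18, 11]
v[mid]=17>4: swap v[2],v[5]; hi=4 → [2, 4, 8, 15, 9, 17, 12, 16, 10, 13, 19, 18, 11]
v[mid]=8>4: swap v[2],v[4]; hi=3 → [2, 4, 9, 15, 8, 17, 12, 16, 10, 13, 19, 18, 11]
v[mid]=9>4: swap v[2],v[3]; hi=2 → [2, 4, 15, 9, 8, 17, 12, 16, 10, 13, 19, 18, 11]
v[mid]=15>4: swap v[2],v[2]; hi=1 → [2, 4, 15, 9, 8, 17, 12, 16, 10, 13, 19, 18, 11]
end: lo=1, hi=1; v = [2, 4, 15, 9, 8, 17, 12, 16, 10, 13, 19, 18, 11]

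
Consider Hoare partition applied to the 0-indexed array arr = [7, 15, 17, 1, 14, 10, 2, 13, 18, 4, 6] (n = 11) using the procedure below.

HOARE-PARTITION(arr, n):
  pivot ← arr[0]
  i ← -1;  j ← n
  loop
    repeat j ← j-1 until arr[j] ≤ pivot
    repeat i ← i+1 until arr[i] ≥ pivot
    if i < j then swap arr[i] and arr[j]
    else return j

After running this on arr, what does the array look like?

[6, 4, 2, 1, 14, 10, 17, 13, 18, 15, 7]

pivot = arr[0] = 7; i = -1, j = 11
j→10 (arr[10]=6≤7), i→0 (arr[0]=7≥7); i<j, swap → [6, 15, 17, 1, 14, 10, 2, 13, 18, 4, 7]
j→9 (arr[9]=4≤7), i→1 (arr[1]=15≥7); i<j, swap → [6, 4, 17, 1, 14, 10, 2, 13, 18, 15, 7]
j→6 (arr[6]=2≤7), i→2 (arr[2]=17≥7); i<j, swap → [6, 4, 2, 1, 14, 10, 17, 13, 18, 15, 7]
j→3, i→4; i≥j, return j=3. arr = [6, 4, 2, 1, 14, 10, 17, 13, 18, 15, 7]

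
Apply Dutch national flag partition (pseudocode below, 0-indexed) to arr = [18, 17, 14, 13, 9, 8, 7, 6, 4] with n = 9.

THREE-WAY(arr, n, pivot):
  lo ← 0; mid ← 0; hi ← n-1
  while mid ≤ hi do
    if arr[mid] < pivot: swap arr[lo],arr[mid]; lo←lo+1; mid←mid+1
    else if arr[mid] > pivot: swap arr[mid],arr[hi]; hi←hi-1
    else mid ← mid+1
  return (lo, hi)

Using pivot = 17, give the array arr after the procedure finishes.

[4, 14, 13, 9, 8, 7, 6, 17, 18]

lo=0 mid=0 hi=8
18>17: swap(0,8), hi=7 ⇒ [4, 17, 14, 13, 9, 8, 7, 6, 18]
4<17: swap(0,0), lo=1 mid=1 ⇒ [4, 17, 14, 13, 9, 8, 7, 6, 18]
17=17: mid=2
14<17: swap(1,2), lo=2 mid=3 ⇒ [4, 14, 17, 13, 9, 8, 7, 6, 18]
13<17: swap(2,3), lo=3 mid=4 ⇒ [4, 14, 13, 17, 9, 8, 7, 6, 18]
9<17: swap(3,4), lo=4 mid=5 ⇒ [4, 14, 13, 9, 17, 8, 7, 6, 18]
8<17: swap(4,5), lo=5 mid=6 ⇒ [4, 14, 13, 9, 8, 17, 7, 6, 18]
7<17: swap(5,6), lo=6 mid=7 ⇒ [4, 14, 13, 9, 8, 7, 17, 6, 18]
6<17: swap(6,7), lo=7 mid=8 ⇒ [4, 14, 13, 9, 8, 7, 6, 17, 18]
done. lo=7 hi=7; arr=[4, 14, 13, 9, 8, 7, 6, 17, 18]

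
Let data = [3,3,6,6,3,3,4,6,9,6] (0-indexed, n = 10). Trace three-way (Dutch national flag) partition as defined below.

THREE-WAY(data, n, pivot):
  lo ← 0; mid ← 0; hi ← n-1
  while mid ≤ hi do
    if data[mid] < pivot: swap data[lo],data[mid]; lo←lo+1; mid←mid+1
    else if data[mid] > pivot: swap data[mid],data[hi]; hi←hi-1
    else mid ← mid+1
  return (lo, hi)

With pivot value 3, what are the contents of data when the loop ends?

[3,3,3,3,6,4,6,9,6,6]

pivot = 3; lo=0, mid=0, hi=9
data[mid]=3=3: mid=1
data[mid]=3=3: mid=2
data[mid]=6>3: swap data[2],data[9]; hi=8 → [3,3,6,6,3,3,4,6,9,6]
data[mid]=6>3: swap data[2],data[8]; hi=7 → [3,3,9,6,3,3,4,6,6,6]
data[mid]=9>3: swap data[2],data[7]; hi=6 → [3,3,6,6,3,3,4,9,6,6]
data[mid]=6>3: swap data[2],data[6]; hi=5 → [3,3,4,6,3,3,6,9,6,6]
data[mid]=4>3: swap data[2],data[5]; hi=4 → [3,3,3,6,3,4,6,9,6,6]
data[mid]=3=3: mid=3
data[mid]=6>3: swap data[3],data[4]; hi=3 → [3,3,3,3,6,4,6,9,6,6]
data[mid]=3=3: mid=4
end: lo=0, hi=3; data = [3,3,3,3,6,4,6,9,6,6]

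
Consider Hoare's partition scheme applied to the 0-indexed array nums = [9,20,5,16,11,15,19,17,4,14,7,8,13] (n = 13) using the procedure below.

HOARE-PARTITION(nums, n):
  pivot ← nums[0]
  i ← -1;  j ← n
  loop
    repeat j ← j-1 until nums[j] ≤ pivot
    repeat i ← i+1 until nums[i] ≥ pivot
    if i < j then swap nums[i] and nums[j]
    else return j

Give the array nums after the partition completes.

[8,7,5,4,11,15,19,17,16,14,20,9,13]

pivot = nums[0] = 9; i = -1, j = 13
j→11 (nums[11]=8≤9), i→0 (nums[0]=9≥9); i<j, swap → [8,20,5,16,11,15,19,17,4,14,7,9,13]
j→10 (nums[10]=7≤9), i→1 (nums[1]=20≥9); i<j, swap → [8,7,5,16,11,15,19,17,4,14,20,9,13]
j→8 (nums[8]=4≤9), i→3 (nums[3]=16≥9); i<j, swap → [8,7,5,4,11,15,19,17,16,14,20,9,13]
j→3, i→4; i≥j, return j=3. nums = [8,7,5,4,11,15,19,17,16,14,20,9,13]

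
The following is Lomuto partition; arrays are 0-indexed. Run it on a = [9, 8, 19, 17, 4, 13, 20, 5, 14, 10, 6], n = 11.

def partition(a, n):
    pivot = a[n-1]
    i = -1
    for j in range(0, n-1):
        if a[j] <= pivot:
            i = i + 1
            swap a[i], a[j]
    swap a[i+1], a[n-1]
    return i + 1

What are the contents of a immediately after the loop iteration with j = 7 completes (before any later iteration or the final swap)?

pivot = a[10] = 6; i = -1
j=0: a[0]=9 > 6 → no swap
j=1: a[1]=8 > 6 → no swap
j=2: a[2]=19 > 6 → no swap
j=3: a[3]=17 > 6 → no swap
j=4: a[4]=4 ≤ 6 → i=0, swap a[0],a[4] → [4, 8, 19, 17, 9, 13, 20, 5, 14, 10, 6]
j=5: a[5]=13 > 6 → no swap
j=6: a[6]=20 > 6 → no swap
j=7: a[7]=5 ≤ 6 → i=1, swap a[1],a[7] → [4, 5, 19, 17, 9, 13, 20, 8, 14, 10, 6]
(after j=7) a = [4, 5, 19, 17, 9, 13, 20, 8, 14, 10, 6]

[4, 5, 19, 17, 9, 13, 20, 8, 14, 10, 6]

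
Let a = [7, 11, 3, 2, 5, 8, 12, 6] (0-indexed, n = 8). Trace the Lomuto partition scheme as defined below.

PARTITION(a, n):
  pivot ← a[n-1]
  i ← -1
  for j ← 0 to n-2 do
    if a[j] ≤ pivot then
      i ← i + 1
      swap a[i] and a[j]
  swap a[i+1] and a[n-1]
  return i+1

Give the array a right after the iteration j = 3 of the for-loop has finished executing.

pivot=6, i=-1
j=0: 7>6, skip
j=1: 11>6, skip
j=2: 3≤6, i=0, swap(0,2) ⇒ [3, 11, 7, 2, 5, 8, 12, 6]
j=3: 2≤6, i=1, swap(1,3) ⇒ [3, 2, 7, 11, 5, 8, 12, 6]
(after j=3) a = [3, 2, 7, 11, 5, 8, 12, 6]

[3, 2, 7, 11, 5, 8, 12, 6]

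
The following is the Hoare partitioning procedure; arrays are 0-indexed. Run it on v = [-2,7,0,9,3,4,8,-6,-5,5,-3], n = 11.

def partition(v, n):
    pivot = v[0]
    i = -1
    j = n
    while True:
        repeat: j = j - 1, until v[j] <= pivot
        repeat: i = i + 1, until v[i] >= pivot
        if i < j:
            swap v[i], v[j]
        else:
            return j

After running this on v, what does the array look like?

pivot = v[0] = -2; i = -1, j = 11
j→10 (v[10]=-3≤-2), i→0 (v[0]=-2≥-2); i<j, swap → [-3,7,0,9,3,4,8,-6,-5,5,-2]
j→8 (v[8]=-5≤-2), i→1 (v[1]=7≥-2); i<j, swap → [-3,-5,0,9,3,4,8,-6,7,5,-2]
j→7 (v[7]=-6≤-2), i→2 (v[2]=0≥-2); i<j, swap → [-3,-5,-6,9,3,4,8,0,7,5,-2]
j→2, i→3; i≥j, return j=2. v = [-3,-5,-6,9,3,4,8,0,7,5,-2]

[-3,-5,-6,9,3,4,8,0,7,5,-2]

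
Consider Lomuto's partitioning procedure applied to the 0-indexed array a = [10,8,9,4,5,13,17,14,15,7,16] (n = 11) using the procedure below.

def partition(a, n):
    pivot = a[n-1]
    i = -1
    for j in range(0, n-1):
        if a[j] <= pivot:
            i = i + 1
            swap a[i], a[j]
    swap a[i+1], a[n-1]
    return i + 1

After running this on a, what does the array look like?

[10,8,9,4,5,13,14,15,7,16,17]

pivot = a[10] = 16; i = -1
j=0: a[0]=10 ≤ 16 → i=0, swap a[0],a[0] (no change) → [10,8,9,4,5,13,17,14,15,7,16]
j=1: a[1]=8 ≤ 16 → i=1, swap a[1],a[1] (no change) → [10,8,9,4,5,13,17,14,15,7,16]
j=2: a[2]=9 ≤ 16 → i=2, swap a[2],a[2] (no change) → [10,8,9,4,5,13,17,14,15,7,16]
j=3: a[3]=4 ≤ 16 → i=3, swap a[3],a[3] (no change) → [10,8,9,4,5,13,17,14,15,7,16]
j=4: a[4]=5 ≤ 16 → i=4, swap a[4],a[4] (no change) → [10,8,9,4,5,13,17,14,15,7,16]
j=5: a[5]=13 ≤ 16 → i=5, swap a[5],a[5] (no change) → [10,8,9,4,5,13,17,14,15,7,16]
j=6: a[6]=17 > 16 → no swap
j=7: a[7]=14 ≤ 16 → i=6, swap a[6],a[7] → [10,8,9,4,5,13,14,17,15,7,16]
j=8: a[8]=15 ≤ 16 → i=7, swap a[7],a[8] → [10,8,9,4,5,13,14,15,17,7,16]
j=9: a[9]=7 ≤ 16 → i=8, swap a[8],a[9] → [10,8,9,4,5,13,14,15,7,17,16]
final swap a[9],a[10] → [10,8,9,4,5,13,14,15,7,16,17]; return 9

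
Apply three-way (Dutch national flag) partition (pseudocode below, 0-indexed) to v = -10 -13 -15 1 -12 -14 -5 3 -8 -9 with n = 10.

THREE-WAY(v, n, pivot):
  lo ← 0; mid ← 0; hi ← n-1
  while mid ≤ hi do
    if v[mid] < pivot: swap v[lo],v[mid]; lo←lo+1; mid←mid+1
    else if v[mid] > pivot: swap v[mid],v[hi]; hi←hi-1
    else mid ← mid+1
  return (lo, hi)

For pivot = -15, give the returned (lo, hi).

lo=0 mid=0 hi=9
-10>-15: swap(0,9), hi=8 ⇒ -9 -13 -15 1 -12 -14 -5 3 -8 -10
-9>-15: swap(0,8), hi=7 ⇒ -8 -13 -15 1 -12 -14 -5 3 -9 -10
-8>-15: swap(0,7), hi=6 ⇒ 3 -13 -15 1 -12 -14 -5 -8 -9 -10
3>-15: swap(0,6), hi=5 ⇒ -5 -13 -15 1 -12 -14 3 -8 -9 -10
-5>-15: swap(0,5), hi=4 ⇒ -14 -13 -15 1 -12 -5 3 -8 -9 -10
-14>-15: swap(0,4), hi=3 ⇒ -12 -13 -15 1 -14 -5 3 -8 -9 -10
-12>-15: swap(0,3), hi=2 ⇒ 1 -13 -15 -12 -14 -5 3 -8 -9 -10
1>-15: swap(0,2), hi=1 ⇒ -15 -13 1 -12 -14 -5 3 -8 -9 -10
-15=-15: mid=1
-13>-15: swap(1,1), hi=0 ⇒ -15 -13 1 -12 -14 -5 3 -8 -9 -10
done. lo=0 hi=0; v=-15 -13 1 -12 -14 -5 3 -8 -9 -10

(0, 0)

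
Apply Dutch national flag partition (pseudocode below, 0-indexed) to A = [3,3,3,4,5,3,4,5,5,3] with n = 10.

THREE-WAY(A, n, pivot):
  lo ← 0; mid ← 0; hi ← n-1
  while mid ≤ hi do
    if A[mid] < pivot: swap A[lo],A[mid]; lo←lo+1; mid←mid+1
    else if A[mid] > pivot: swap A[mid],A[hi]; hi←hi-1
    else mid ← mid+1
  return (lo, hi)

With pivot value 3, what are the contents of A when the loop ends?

[3,3,3,3,3,4,5,5,5,4]

pivot = 3; lo=0, mid=0, hi=9
A[mid]=3=3: mid=1
A[mid]=3=3: mid=2
A[mid]=3=3: mid=3
A[mid]=4>3: swap A[3],A[9]; hi=8 → [3,3,3,3,5,3,4,5,5,4]
A[mid]=3=3: mid=4
A[mid]=5>3: swap A[4],A[8]; hi=7 → [3,3,3,3,5,3,4,5,5,4]
A[mid]=5>3: swap A[4],A[7]; hi=6 → [3,3,3,3,5,3,4,5,5,4]
A[mid]=5>3: swap A[4],A[6]; hi=5 → [3,3,3,3,4,3,5,5,5,4]
A[mid]=4>3: swap A[4],A[5]; hi=4 → [3,3,3,3,3,4,5,5,5,4]
A[mid]=3=3: mid=5
end: lo=0, hi=4; A = [3,3,3,3,3,4,5,5,5,4]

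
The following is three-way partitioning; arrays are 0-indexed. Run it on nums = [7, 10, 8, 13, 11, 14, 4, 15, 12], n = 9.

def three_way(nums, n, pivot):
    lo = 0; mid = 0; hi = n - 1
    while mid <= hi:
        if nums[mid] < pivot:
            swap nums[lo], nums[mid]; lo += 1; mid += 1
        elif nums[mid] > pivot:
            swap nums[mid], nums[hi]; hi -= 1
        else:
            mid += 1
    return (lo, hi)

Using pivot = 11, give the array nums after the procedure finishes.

[7, 10, 8, 4, 11, 14, 15, 12, 13]

pivot = 11; lo=0, mid=0, hi=8
nums[mid]=7<11: swap nums[0],nums[0]; lo=1,mid=1 → [7, 10, 8, 13, 11, 14, 4, 15, 12]
nums[mid]=10<11: swap nums[1],nums[1]; lo=2,mid=2 → [7, 10, 8, 13, 11, 14, 4, 15, 12]
nums[mid]=8<11: swap nums[2],nums[2]; lo=3,mid=3 → [7, 10, 8, 13, 11, 14, 4, 15, 12]
nums[mid]=13>11: swap nums[3],nums[8]; hi=7 → [7, 10, 8, 12, 11, 14, 4, 15, 13]
nums[mid]=12>11: swap nums[3],nums[7]; hi=6 → [7, 10, 8, 15, 11, 14, 4, 12, 13]
nums[mid]=15>11: swap nums[3],nums[6]; hi=5 → [7, 10, 8, 4, 11, 14, 15, 12, 13]
nums[mid]=4<11: swap nums[3],nums[3]; lo=4,mid=4 → [7, 10, 8, 4, 11, 14, 15, 12, 13]
nums[mid]=11=11: mid=5
nums[mid]=14>11: swap nums[5],nums[5]; hi=4 → [7, 10, 8, 4, 11, 14, 15, 12, 13]
end: lo=4, hi=4; nums = [7, 10, 8, 4, 11, 14, 15, 12, 13]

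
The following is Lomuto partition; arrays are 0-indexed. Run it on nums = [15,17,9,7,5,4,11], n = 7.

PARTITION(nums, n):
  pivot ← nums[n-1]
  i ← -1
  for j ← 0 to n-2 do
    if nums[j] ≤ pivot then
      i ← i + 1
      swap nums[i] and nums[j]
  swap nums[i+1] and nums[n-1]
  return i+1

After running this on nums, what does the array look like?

pivot = nums[6] = 11; i = -1
j=0: nums[0]=15 > 11 → no swap
j=1: nums[1]=17 > 11 → no swap
j=2: nums[2]=9 ≤ 11 → i=0, swap nums[0],nums[2] → [9,17,15,7,5,4,11]
j=3: nums[3]=7 ≤ 11 → i=1, swap nums[1],nums[3] → [9,7,15,17,5,4,11]
j=4: nums[4]=5 ≤ 11 → i=2, swap nums[2],nums[4] → [9,7,5,17,15,4,11]
j=5: nums[5]=4 ≤ 11 → i=3, swap nums[3],nums[5] → [9,7,5,4,15,17,11]
final swap nums[4],nums[6] → [9,7,5,4,11,17,15]; return 4

[9,7,5,4,11,17,15]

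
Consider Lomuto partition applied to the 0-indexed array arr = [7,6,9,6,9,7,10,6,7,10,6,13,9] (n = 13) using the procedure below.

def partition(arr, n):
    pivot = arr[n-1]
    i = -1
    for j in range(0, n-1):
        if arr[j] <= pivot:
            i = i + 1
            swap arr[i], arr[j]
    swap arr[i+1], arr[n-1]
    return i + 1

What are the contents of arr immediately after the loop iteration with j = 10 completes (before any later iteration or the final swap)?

pivot = arr[12] = 9; i = -1
j=0: arr[0]=7 ≤ 9 → i=0, swap arr[0],arr[0] (no change) → [7,6,9,6,9,7,10,6,7,10,6,13,9]
j=1: arr[1]=6 ≤ 9 → i=1, swap arr[1],arr[1] (no change) → [7,6,9,6,9,7,10,6,7,10,6,13,9]
j=2: arr[2]=9 ≤ 9 → i=2, swap arr[2],arr[2] (no change) → [7,6,9,6,9,7,10,6,7,10,6,13,9]
j=3: arr[3]=6 ≤ 9 → i=3, swap arr[3],arr[3] (no change) → [7,6,9,6,9,7,10,6,7,10,6,13,9]
j=4: arr[4]=9 ≤ 9 → i=4, swap arr[4],arr[4] (no change) → [7,6,9,6,9,7,10,6,7,10,6,13,9]
j=5: arr[5]=7 ≤ 9 → i=5, swap arr[5],arr[5] (no change) → [7,6,9,6,9,7,10,6,7,10,6,13,9]
j=6: arr[6]=10 > 9 → no swap
j=7: arr[7]=6 ≤ 9 → i=6, swap arr[6],arr[7] → [7,6,9,6,9,7,6,10,7,10,6,13,9]
j=8: arr[8]=7 ≤ 9 → i=7, swap arr[7],arr[8] → [7,6,9,6,9,7,6,7,10,10,6,13,9]
j=9: arr[9]=10 > 9 → no swap
j=10: arr[10]=6 ≤ 9 → i=8, swap arr[8],arr[10] → [7,6,9,6,9,7,6,7,6,10,10,13,9]
(after j=10) arr = [7,6,9,6,9,7,6,7,6,10,10,13,9]

[7,6,9,6,9,7,6,7,6,10,10,13,9]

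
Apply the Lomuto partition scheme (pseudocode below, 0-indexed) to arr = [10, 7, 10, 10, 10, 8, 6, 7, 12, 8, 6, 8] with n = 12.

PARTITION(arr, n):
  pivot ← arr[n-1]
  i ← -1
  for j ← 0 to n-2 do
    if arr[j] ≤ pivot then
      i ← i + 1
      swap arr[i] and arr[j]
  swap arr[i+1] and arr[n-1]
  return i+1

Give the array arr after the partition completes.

[7, 8, 6, 7, 8, 6, 8, 10, 12, 10, 10, 10]

pivot = arr[11] = 8; i = -1
j=0: arr[0]=10 > 8 → no swap
j=1: arr[1]=7 ≤ 8 → i=0, swap arr[0],arr[1] → [7, 10, 10, 10, 10, 8, 6, 7, 12, 8, 6, 8]
j=2: arr[2]=10 > 8 → no swap
j=3: arr[3]=10 > 8 → no swap
j=4: arr[4]=10 > 8 → no swap
j=5: arr[5]=8 ≤ 8 → i=1, swap arr[1],arr[5] → [7, 8, 10, 10, 10, 10, 6, 7, 12, 8, 6, 8]
j=6: arr[6]=6 ≤ 8 → i=2, swap arr[2],arr[6] → [7, 8, 6, 10, 10, 10, 10, 7, 12, 8, 6, 8]
j=7: arr[7]=7 ≤ 8 → i=3, swap arr[3],arr[7] → [7, 8, 6, 7, 10, 10, 10, 10, 12, 8, 6, 8]
j=8: arr[8]=12 > 8 → no swap
j=9: arr[9]=8 ≤ 8 → i=4, swap arr[4],arr[9] → [7, 8, 6, 7, 8, 10, 10, 10, 12, 10, 6, 8]
j=10: arr[10]=6 ≤ 8 → i=5, swap arr[5],arr[10] → [7, 8, 6, 7, 8, 6, 10, 10, 12, 10, 10, 8]
final swap arr[6],arr[11] → [7, 8, 6, 7, 8, 6, 8, 10, 12, 10, 10, 10]; return 6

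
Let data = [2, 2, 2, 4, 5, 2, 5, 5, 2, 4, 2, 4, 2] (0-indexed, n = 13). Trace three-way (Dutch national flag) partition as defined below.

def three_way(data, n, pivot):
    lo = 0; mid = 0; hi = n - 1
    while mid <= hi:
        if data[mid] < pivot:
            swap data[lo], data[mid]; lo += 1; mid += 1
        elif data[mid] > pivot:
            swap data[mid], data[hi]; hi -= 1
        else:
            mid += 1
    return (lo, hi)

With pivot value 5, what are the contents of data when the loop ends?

lo=0 mid=0 hi=12
2<5: swap(0,0), lo=1 mid=1 ⇒ [2, 2, 2, 4, 5, 2, 5, 5, 2, 4, 2, 4, 2]
2<5: swap(1,1), lo=2 mid=2 ⇒ [2, 2, 2, 4, 5, 2, 5, 5, 2, 4, 2, 4, 2]
2<5: swap(2,2), lo=3 mid=3 ⇒ [2, 2, 2, 4, 5, 2, 5, 5, 2, 4, 2, 4, 2]
4<5: swap(3,3), lo=4 mid=4 ⇒ [2, 2, 2, 4, 5, 2, 5, 5, 2, 4, 2, 4, 2]
5=5: mid=5
2<5: swap(4,5), lo=5 mid=6 ⇒ [2, 2, 2, 4, 2, 5, 5, 5, 2, 4, 2, 4, 2]
5=5: mid=7
5=5: mid=8
2<5: swap(5,8), lo=6 mid=9 ⇒ [2, 2, 2, 4, 2, 2, 5, 5, 5, 4, 2, 4, 2]
4<5: swap(6,9), lo=7 mid=10 ⇒ [2, 2, 2, 4, 2, 2, 4, 5, 5, 5, 2, 4, 2]
2<5: swap(7,10), lo=8 mid=11 ⇒ [2, 2, 2, 4, 2, 2, 4, 2, 5, 5, 5, 4, 2]
4<5: swap(8,11), lo=9 mid=12 ⇒ [2, 2, 2, 4, 2, 2, 4, 2, 4, 5, 5, 5, 2]
2<5: swap(9,12), lo=10 mid=13 ⇒ [2, 2, 2, 4, 2, 2, 4, 2, 4, 2, 5, 5, 5]
done. lo=10 hi=12; data=[2, 2, 2, 4, 2, 2, 4, 2, 4, 2, 5, 5, 5]

[2, 2, 2, 4, 2, 2, 4, 2, 4, 2, 5, 5, 5]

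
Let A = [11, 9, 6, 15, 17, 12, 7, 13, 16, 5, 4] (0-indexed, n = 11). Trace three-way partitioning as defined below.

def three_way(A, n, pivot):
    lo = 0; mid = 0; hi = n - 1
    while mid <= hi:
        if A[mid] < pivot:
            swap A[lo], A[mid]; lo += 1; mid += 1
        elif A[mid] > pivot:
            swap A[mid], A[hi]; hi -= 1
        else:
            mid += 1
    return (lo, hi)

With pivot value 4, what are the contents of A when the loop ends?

lo=0 mid=0 hi=10
11>4: swap(0,10), hi=9 ⇒ [4, 9, 6, 15, 17, 12, 7, 13, 16, 5, 11]
4=4: mid=1
9>4: swap(1,9), hi=8 ⇒ [4, 5, 6, 15, 17, 12, 7, 13, 16, 9, 11]
5>4: swap(1,8), hi=7 ⇒ [4, 16, 6, 15, 17, 12, 7, 13, 5, 9, 11]
16>4: swap(1,7), hi=6 ⇒ [4, 13, 6, 15, 17, 12, 7, 16, 5, 9, 11]
13>4: swap(1,6), hi=5 ⇒ [4, 7, 6, 15, 17, 12, 13, 16, 5, 9, 11]
7>4: swap(1,5), hi=4 ⇒ [4, 12, 6, 15, 17, 7, 13, 16, 5, 9, 11]
12>4: swap(1,4), hi=3 ⇒ [4, 17, 6, 15, 12, 7, 13, 16, 5, 9, 11]
17>4: swap(1,3), hi=2 ⇒ [4, 15, 6, 17, 12, 7, 13, 16, 5, 9, 11]
15>4: swap(1,2), hi=1 ⇒ [4, 6, 15, 17, 12, 7, 13, 16, 5, 9, 11]
6>4: swap(1,1), hi=0 ⇒ [4, 6, 15, 17, 12, 7, 13, 16, 5, 9, 11]
done. lo=0 hi=0; A=[4, 6, 15, 17, 12, 7, 13, 16, 5, 9, 11]

[4, 6, 15, 17, 12, 7, 13, 16, 5, 9, 11]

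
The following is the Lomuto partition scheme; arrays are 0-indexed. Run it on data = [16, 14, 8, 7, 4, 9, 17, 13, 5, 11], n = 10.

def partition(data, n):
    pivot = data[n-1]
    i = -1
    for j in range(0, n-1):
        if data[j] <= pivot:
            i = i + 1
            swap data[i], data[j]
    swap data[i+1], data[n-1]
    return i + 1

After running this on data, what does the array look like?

[8, 7, 4, 9, 5, 11, 17, 13, 16, 14]

pivot=11, i=-1
j=0: 16>11, skip
j=1: 14>11, skip
j=2: 8≤11, i=0, swap(0,2) ⇒ [8, 14, 16, 7, 4, 9, 17, 13, 5, 11]
j=3: 7≤11, i=1, swap(1,3) ⇒ [8, 7, 16, 14, 4, 9, 17, 13, 5, 11]
j=4: 4≤11, i=2, swap(2,4) ⇒ [8, 7, 4, 14, 16, 9, 17, 13, 5, 11]
j=5: 9≤11, i=3, swap(3,5) ⇒ [8, 7, 4, 9, 16, 14, 17, 13, 5, 11]
j=6: 17>11, skip
j=7: 13>11, skip
j=8: 5≤11, i=4, swap(4,8) ⇒ [8, 7, 4, 9, 5, 14, 17, 13, 16, 11]
swap(5,9) ⇒ [8, 7, 4, 9, 5, 11, 17, 13, 16, 14]; return 5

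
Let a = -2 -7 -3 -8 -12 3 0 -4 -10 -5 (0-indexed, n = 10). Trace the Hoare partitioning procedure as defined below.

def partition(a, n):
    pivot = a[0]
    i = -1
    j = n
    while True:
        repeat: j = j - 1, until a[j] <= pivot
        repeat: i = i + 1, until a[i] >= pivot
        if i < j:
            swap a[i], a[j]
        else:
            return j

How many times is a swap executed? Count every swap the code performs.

3

pivot = a[0] = -2; i = -1, j = 10
j→9 (a[9]=-5≤-2), i→0 (a[0]=-2≥-2); i<j, swap → -5 -7 -3 -8 -12 3 0 -4 -10 -2
j→8 (a[8]=-10≤-2), i→5 (a[5]=3≥-2); i<j, swap → -5 -7 -3 -8 -12 -10 0 -4 3 -2
j→7 (a[7]=-4≤-2), i→6 (a[6]=0≥-2); i<j, swap → -5 -7 -3 -8 -12 -10 -4 0 3 -2
j→6, i→7; i≥j, return j=6. a = -5 -7 -3 -8 -12 -10 -4 0 3 -2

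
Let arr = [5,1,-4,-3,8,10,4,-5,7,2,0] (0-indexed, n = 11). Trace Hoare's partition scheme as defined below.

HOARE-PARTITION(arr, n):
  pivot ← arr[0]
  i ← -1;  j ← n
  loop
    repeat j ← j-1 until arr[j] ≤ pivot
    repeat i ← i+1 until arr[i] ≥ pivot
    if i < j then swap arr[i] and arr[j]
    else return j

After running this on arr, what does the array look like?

[0,1,-4,-3,2,-5,4,10,7,8,5]

pivot = arr[0] = 5; i = -1, j = 11
j→10 (arr[10]=0≤5), i→0 (arr[0]=5≥5); i<j, swap → [0,1,-4,-3,8,10,4,-5,7,2,5]
j→9 (arr[9]=2≤5), i→4 (arr[4]=8≥5); i<j, swap → [0,1,-4,-3,2,10,4,-5,7,8,5]
j→7 (arr[7]=-5≤5), i→5 (arr[5]=10≥5); i<j, swap → [0,1,-4,-3,2,-5,4,10,7,8,5]
j→6, i→7; i≥j, return j=6. arr = [0,1,-4,-3,2,-5,4,10,7,8,5]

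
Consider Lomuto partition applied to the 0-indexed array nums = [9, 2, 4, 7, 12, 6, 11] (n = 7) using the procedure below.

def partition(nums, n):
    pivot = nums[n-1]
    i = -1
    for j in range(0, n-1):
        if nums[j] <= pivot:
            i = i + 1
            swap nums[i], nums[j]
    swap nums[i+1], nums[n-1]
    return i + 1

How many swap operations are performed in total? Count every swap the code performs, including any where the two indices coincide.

pivot = nums[6] = 11; i = -1
j=0: nums[0]=9 ≤ 11 → i=0, swap nums[0],nums[0] (no change) → [9, 2, 4, 7, 12, 6, 11]
j=1: nums[1]=2 ≤ 11 → i=1, swap nums[1],nums[1] (no change) → [9, 2, 4, 7, 12, 6, 11]
j=2: nums[2]=4 ≤ 11 → i=2, swap nums[2],nums[2] (no change) → [9, 2, 4, 7, 12, 6, 11]
j=3: nums[3]=7 ≤ 11 → i=3, swap nums[3],nums[3] (no change) → [9, 2, 4, 7, 12, 6, 11]
j=4: nums[4]=12 > 11 → no swap
j=5: nums[5]=6 ≤ 11 → i=4, swap nums[4],nums[5] → [9, 2, 4, 7, 6, 12, 11]
final swap nums[5],nums[6] → [9, 2, 4, 7, 6, 11, 12]; return 5

6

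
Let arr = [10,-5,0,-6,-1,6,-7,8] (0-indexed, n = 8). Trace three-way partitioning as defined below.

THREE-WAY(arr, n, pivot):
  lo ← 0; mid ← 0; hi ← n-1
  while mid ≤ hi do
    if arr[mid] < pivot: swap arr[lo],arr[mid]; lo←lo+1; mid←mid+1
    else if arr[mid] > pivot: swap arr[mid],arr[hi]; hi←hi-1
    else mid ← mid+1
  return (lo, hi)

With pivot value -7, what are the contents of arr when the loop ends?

lo=0 mid=0 hi=7
10>-7: swap(0,7), hi=6 ⇒ [8,-5,0,-6,-1,6,-7,10]
8>-7: swap(0,6), hi=5 ⇒ [-7,-5,0,-6,-1,6,8,10]
-7=-7: mid=1
-5>-7: swap(1,5), hi=4 ⇒ [-7,6,0,-6,-1,-5,8,10]
6>-7: swap(1,4), hi=3 ⇒ [-7,-1,0,-6,6,-5,8,10]
-1>-7: swap(1,3), hi=2 ⇒ [-7,-6,0,-1,6,-5,8,10]
-6>-7: swap(1,2), hi=1 ⇒ [-7,0,-6,-1,6,-5,8,10]
0>-7: swap(1,1), hi=0 ⇒ [-7,0,-6,-1,6,-5,8,10]
done. lo=0 hi=0; arr=[-7,0,-6,-1,6,-5,8,10]

[-7,0,-6,-1,6,-5,8,10]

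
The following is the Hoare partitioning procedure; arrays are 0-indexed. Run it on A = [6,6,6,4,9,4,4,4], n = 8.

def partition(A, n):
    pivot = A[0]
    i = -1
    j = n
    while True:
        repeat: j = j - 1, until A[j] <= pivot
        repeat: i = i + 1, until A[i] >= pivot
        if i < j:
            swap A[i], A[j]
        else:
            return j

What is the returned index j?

3

pivot = A[0] = 6; i = -1, j = 8
j→7 (A[7]=4≤6), i→0 (A[0]=6≥6); i<j, swap → [4,6,6,4,9,4,4,6]
j→6 (A[6]=4≤6), i→1 (A[1]=6≥6); i<j, swap → [4,4,6,4,9,4,6,6]
j→5 (A[5]=4≤6), i→2 (A[2]=6≥6); i<j, swap → [4,4,4,4,9,6,6,6]
j→3, i→4; i≥j, return j=3. A = [4,4,4,4,9,6,6,6]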